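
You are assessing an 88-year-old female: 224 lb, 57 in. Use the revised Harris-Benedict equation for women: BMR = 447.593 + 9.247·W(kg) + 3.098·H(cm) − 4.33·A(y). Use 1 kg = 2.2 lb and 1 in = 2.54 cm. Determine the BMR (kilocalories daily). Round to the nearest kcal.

1457 kilocalories daily

Convert to metric: weight = 224 ÷ 2.2 = 101.8182 kg; height = 57 × 2.54 = 144.78 cm.
Harris-Benedict: BMR = 447.593 + 9.247(101.8182) + 3.098(144.78) − 4.33(88) = 1456.5942 kcal/day.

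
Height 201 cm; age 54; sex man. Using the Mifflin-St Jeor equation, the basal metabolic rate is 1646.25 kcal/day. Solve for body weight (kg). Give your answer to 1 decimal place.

1646.25 = 10·W + 6.25(201) − 5(54) + 5
10·W = 1646.25 − 991.25 = 655, so W = 65.5 kg.

65.5 kg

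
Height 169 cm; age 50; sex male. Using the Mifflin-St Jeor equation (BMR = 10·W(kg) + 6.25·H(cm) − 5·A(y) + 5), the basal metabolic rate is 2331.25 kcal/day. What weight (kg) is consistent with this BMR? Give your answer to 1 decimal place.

152.0 kg

2331.25 = 10·W + 6.25(169) − 5(50) + 5
10·W = 2331.25 − 811.25 = 1520, so W = 152 kg.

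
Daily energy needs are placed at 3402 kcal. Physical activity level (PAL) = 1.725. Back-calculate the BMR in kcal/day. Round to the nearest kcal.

1972 kcal/day

BMR = TEE ÷ activity factor = 3402 ÷ 1.725 = 1972.1739 kcal/day.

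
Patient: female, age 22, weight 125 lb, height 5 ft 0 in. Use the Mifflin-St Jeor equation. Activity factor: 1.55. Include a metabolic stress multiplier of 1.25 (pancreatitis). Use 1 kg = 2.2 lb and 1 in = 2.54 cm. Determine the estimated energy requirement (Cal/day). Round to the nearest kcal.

Convert to metric: weight = 125 ÷ 2.2 = 56.8182 kg; height = (5×12 + 0) × 2.54 = 60 × 2.54 = 152.4 cm.
Mifflin-St Jeor (female): BMR = 10(56.8182) + 6.25(152.4) − 5(22) − 161 = 568.1818 + 952.5 − 110 − 161 = 1249.6818 kcal/day.
TEE = BMR × activity factor = 1249.6818 × 1.55 = 1937.0068 kcal/day.
Apply stress factor: 1937.0068 × 1.25 = 2421.2585 kcal/day.

2421 Cal/day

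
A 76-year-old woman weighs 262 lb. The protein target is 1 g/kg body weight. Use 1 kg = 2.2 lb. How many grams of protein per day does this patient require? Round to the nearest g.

Weight in kg = 262 ÷ 2.2 = 119.0909 kg.
Protein = 1 g/kg × 119.0909 kg = 119.0909 g/day.

119 g/day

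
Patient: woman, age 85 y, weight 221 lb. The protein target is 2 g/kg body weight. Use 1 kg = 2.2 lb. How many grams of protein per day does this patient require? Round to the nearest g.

201 g/day

Weight in kg = 221 ÷ 2.2 = 100.4545 kg.
Protein = 2 g/kg × 100.4545 kg = 200.9091 g/day.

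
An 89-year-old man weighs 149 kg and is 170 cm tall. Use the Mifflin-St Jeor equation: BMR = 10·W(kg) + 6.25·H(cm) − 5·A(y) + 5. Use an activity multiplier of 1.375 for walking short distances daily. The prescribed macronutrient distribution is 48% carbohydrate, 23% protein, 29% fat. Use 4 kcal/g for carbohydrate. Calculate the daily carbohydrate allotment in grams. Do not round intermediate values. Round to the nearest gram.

Mifflin-St Jeor (male): BMR = 10(149) + 6.25(170) − 5(89) + 5 = 1490 + 1062.5 − 445 + 5 = 2112.5 kcal/day.
TEE = 2112.5 × 1.375 = 2904.6875 kcal/day.
Carbohydrate energy = 48% × 2904.6875 = 1394.25 kcal.
Carbohydrate = 1394.25 ÷ 4 kcal/g = 348.5625 g.

349 g/day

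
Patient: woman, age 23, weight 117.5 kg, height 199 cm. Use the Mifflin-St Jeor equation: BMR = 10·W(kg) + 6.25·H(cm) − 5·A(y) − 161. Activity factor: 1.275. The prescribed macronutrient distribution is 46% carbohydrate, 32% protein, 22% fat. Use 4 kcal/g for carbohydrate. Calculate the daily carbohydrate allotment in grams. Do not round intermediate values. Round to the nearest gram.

314 g/day

Mifflin-St Jeor (female): BMR = 10(117.5) + 6.25(199) − 5(23) − 161 = 1175 + 1243.75 − 115 − 161 = 2142.75 kcal/day.
TEE = 2142.75 × 1.275 = 2732.0063 kcal/day.
Carbohydrate energy = 46% × 2732.0063 = 1256.7229 kcal.
Carbohydrate = 1256.7229 ÷ 4 kcal/g = 314.1807 g.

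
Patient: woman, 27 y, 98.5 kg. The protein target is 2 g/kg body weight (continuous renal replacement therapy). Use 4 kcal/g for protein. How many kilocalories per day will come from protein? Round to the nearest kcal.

788 kcal/day

Protein = 2 g/kg × 98.5 kg = 197 g/day.
Protein energy = 197 g × 4 kcal/g = 788 kcal/day.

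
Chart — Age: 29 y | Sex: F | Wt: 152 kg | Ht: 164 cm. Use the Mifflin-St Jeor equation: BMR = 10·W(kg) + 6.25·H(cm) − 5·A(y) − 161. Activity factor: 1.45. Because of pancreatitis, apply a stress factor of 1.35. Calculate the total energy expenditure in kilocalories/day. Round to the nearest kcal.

Mifflin-St Jeor (female): BMR = 10(152) + 6.25(164) − 5(29) − 161 = 1520 + 1025 − 145 − 161 = 2239 kcal/day.
TEE = BMR × activity factor = 2239 × 1.45 = 3246.55 kcal/day.
Apply stress factor: 3246.55 × 1.35 = 4382.8425 kcal/day.

4383 kilocalories/day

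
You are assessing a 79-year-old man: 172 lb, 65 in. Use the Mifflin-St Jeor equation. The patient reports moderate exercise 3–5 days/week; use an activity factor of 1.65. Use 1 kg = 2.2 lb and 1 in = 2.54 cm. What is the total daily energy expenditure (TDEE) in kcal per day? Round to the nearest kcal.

2349 kcal per day

Convert to metric: weight = 172 ÷ 2.2 = 78.1818 kg; height = 65 × 2.54 = 165.1 cm.
Mifflin-St Jeor (male): BMR = 10(78.1818) + 6.25(165.1) − 5(79) + 5 = 781.8182 + 1031.875 − 395 + 5 = 1423.6932 kcal/day.
TEE = BMR × activity factor = 1423.6932 × 1.65 = 2349.0938 kcal/day.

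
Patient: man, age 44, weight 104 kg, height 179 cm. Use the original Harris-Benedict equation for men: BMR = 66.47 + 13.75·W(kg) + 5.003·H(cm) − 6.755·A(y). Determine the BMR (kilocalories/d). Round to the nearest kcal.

Harris-Benedict: BMR = 66.47 + 13.75(104) + 5.003(179) − 6.755(44) = 2094.787 kcal/day.

2095 kilocalories/d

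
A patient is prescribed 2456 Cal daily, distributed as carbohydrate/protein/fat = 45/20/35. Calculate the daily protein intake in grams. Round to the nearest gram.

123 g/day

Protein energy = 20% × 2456 = 491.2 kcal.
At 4 kcal/g: 491.2 ÷ 4 = 122.8 g.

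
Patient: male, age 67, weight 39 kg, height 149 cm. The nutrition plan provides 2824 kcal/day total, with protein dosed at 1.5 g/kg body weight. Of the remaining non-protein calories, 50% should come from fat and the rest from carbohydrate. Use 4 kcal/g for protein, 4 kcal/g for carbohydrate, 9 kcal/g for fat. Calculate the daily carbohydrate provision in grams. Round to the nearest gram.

Protein = 1.5 × 39 = 58.5 g → 58.5 × 4 = 234 kcal.
Non-protein calories = 2824 − 234 = 2590 kcal.
Fat: 50% × 2590 = 1295 kcal; carbohydrate: 1295 kcal.
Carbohydrate: 1295 kcal ÷ 4 kcal/g = 323.75 g.

324 g/day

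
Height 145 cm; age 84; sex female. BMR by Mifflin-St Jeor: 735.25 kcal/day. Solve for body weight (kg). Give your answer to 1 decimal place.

41.0 kg

735.25 = 10·W + 6.25(145) − 5(84) − 161
10·W = 735.25 − 325.25 = 410, so W = 41 kg.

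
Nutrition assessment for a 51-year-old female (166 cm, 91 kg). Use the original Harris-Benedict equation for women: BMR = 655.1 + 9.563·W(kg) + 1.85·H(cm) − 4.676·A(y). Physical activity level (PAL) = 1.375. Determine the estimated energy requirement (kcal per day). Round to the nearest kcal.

2192 kcal per day

Harris-Benedict: BMR = 655.1 + 9.563(91) + 1.85(166) − 4.676(51) = 1593.957 kcal/day.
TEE = BMR × activity factor = 1593.957 × 1.375 = 2191.6909 kcal/day.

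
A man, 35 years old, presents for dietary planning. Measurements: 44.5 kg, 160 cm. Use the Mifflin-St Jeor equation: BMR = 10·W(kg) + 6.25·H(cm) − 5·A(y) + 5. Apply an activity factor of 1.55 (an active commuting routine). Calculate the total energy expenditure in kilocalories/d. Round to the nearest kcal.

1976 kilocalories/d

Mifflin-St Jeor (male): BMR = 10(44.5) + 6.25(160) − 5(35) + 5 = 445 + 1000 − 175 + 5 = 1275 kcal/day.
TEE = BMR × activity factor = 1275 × 1.55 = 1976.25 kcal/day.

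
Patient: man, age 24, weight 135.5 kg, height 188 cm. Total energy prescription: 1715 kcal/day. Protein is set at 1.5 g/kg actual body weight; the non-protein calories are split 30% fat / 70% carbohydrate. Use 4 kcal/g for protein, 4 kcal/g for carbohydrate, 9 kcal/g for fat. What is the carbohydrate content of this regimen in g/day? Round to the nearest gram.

Protein = 1.5 × 135.5 = 203.25 g → 203.25 × 4 = 813 kcal.
Non-protein calories = 1715 − 813 = 902 kcal.
Fat: 30% × 902 = 270.6 kcal; carbohydrate: 631.4 kcal.
Carbohydrate: 631.4 kcal ÷ 4 kcal/g = 157.85 g.

158 g/day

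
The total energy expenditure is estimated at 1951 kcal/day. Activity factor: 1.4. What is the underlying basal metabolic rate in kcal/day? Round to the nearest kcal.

1394 kcal/day

BMR = TEE ÷ activity factor = 1951 ÷ 1.4 = 1393.5714 kcal/day.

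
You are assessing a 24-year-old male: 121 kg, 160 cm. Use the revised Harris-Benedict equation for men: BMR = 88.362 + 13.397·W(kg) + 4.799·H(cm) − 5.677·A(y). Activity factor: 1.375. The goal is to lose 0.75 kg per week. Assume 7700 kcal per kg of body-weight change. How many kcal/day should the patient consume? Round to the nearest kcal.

2394 kcal/day

Harris-Benedict: BMR = 88.362 + 13.397(121) + 4.799(160) − 5.677(24) = 2340.991 kcal/day.
TEE = 2340.991 × 1.375 = 3218.8626 kcal/day.
Required daily deficit = 0.75 × 7700 ÷ 7 = 825 kcal/day.
Target intake = 3218.8626 − 825 = 2393.8626 kcal/day.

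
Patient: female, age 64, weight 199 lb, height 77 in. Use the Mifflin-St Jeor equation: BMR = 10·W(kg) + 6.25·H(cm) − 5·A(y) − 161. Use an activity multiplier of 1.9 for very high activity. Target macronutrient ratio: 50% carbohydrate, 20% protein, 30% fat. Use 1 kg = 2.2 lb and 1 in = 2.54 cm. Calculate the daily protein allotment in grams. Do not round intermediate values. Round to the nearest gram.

Convert to metric: weight = 199 ÷ 2.2 = 90.4545 kg; height = 77 × 2.54 = 195.58 cm.
Mifflin-St Jeor (female): BMR = 10(90.4545) + 6.25(195.58) − 5(64) − 161 = 904.5455 + 1222.375 − 320 − 161 = 1645.9205 kcal/day.
TEE = 1645.9205 × 1.9 = 3127.2489 kcal/day.
Protein energy = 20% × 3127.2489 = 625.4498 kcal.
Protein = 625.4498 ÷ 4 kcal/g = 156.3624 g.

156 g/day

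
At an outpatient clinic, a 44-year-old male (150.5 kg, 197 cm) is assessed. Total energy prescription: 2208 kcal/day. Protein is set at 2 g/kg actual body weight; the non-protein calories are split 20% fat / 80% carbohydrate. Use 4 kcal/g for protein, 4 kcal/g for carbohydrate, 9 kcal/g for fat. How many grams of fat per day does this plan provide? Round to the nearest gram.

Protein = 2 × 150.5 = 301 g → 301 × 4 = 1204 kcal.
Non-protein calories = 2208 − 1204 = 1004 kcal.
Fat: 20% × 1004 = 200.8 kcal; carbohydrate: 803.2 kcal.
Fat: 200.8 kcal ÷ 9 kcal/g = 22.3111 g.

22 g/day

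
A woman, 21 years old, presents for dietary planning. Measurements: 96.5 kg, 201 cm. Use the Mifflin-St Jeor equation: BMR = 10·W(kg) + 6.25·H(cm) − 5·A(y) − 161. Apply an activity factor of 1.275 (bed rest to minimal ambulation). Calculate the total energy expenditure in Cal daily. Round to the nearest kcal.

2493 Cal daily

Mifflin-St Jeor (female): BMR = 10(96.5) + 6.25(201) − 5(21) − 161 = 965 + 1256.25 − 105 − 161 = 1955.25 kcal/day.
TEE = BMR × activity factor = 1955.25 × 1.275 = 2492.9438 kcal/day.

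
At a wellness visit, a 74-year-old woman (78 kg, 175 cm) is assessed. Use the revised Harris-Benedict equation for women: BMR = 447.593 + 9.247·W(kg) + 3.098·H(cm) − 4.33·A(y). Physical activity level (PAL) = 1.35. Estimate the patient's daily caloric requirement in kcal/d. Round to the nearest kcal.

1877 kcal/d

Harris-Benedict: BMR = 447.593 + 9.247(78) + 3.098(175) − 4.33(74) = 1390.589 kcal/day.
TEE = BMR × activity factor = 1390.589 × 1.35 = 1877.2952 kcal/day.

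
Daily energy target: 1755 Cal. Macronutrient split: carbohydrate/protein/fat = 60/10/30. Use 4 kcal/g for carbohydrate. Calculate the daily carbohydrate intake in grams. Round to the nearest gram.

Carbohydrate energy = 60% × 1755 = 1053 kcal.
At 4 kcal/g: 1053 ÷ 4 = 263.25 g.

263 g/day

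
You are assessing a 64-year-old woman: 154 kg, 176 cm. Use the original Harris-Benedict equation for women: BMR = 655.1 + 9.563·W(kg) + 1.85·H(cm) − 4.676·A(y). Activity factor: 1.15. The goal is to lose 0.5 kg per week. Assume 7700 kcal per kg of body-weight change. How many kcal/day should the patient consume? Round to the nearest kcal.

1927 kcal/day

Harris-Benedict: BMR = 655.1 + 9.563(154) + 1.85(176) − 4.676(64) = 2154.138 kcal/day.
TEE = 2154.138 × 1.15 = 2477.2587 kcal/day.
Required daily deficit = 0.5 × 7700 ÷ 7 = 550 kcal/day.
Target intake = 2477.2587 − 550 = 1927.2587 kcal/day.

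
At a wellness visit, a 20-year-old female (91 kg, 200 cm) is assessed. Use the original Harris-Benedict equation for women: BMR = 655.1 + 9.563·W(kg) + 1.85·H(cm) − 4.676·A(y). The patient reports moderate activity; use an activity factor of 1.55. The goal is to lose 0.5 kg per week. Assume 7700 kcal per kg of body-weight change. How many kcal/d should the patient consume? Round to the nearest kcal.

Harris-Benedict: BMR = 655.1 + 9.563(91) + 1.85(200) − 4.676(20) = 1801.813 kcal/day.
TEE = 1801.813 × 1.55 = 2792.8102 kcal/day.
Required daily deficit = 0.5 × 7700 ÷ 7 = 550 kcal/day.
Target intake = 2792.8102 − 550 = 2242.8102 kcal/day.

2243 kcal/d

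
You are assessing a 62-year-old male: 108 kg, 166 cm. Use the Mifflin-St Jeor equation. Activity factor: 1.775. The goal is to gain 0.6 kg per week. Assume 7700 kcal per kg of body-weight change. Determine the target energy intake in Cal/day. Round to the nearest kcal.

Mifflin-St Jeor (male): BMR = 10(108) + 6.25(166) − 5(62) + 5 = 1080 + 1037.5 − 310 + 5 = 1812.5 kcal/day.
TEE = 1812.5 × 1.775 = 3217.1875 kcal/day.
Required daily surplus = 0.6 × 7700 ÷ 7 = 660 kcal/day.
Target intake = 3217.1875 + 660 = 3877.1875 kcal/day.

3877 Cal/day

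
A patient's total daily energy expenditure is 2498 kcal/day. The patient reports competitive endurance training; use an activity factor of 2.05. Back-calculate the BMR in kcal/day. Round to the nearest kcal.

1219 kcal/day

BMR = TEE ÷ activity factor = 2498 ÷ 2.05 = 1218.5366 kcal/day.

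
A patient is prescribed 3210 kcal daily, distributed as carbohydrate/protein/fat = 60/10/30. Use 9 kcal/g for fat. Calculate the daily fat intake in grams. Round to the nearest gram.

Fat energy = 30% × 3210 = 963 kcal.
At 9 kcal/g: 963 ÷ 9 = 107 g.

107 g/day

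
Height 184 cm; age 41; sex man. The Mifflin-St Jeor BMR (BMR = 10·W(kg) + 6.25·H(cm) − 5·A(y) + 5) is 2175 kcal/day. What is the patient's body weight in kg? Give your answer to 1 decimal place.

2175 = 10·W + 6.25(184) − 5(41) + 5
10·W = 2175 − 950 = 1225, so W = 122.5 kg.

122.5 kg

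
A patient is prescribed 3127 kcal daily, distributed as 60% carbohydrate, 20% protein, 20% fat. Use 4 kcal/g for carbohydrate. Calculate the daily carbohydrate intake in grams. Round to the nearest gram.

469 g/day

Carbohydrate energy = 60% × 3127 = 1876.2 kcal.
At 4 kcal/g: 1876.2 ÷ 4 = 469.05 g.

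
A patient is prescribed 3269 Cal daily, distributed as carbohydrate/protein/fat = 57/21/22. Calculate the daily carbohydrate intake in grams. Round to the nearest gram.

Carbohydrate energy = 57% × 3269 = 1863.33 kcal.
At 4 kcal/g: 1863.33 ÷ 4 = 465.8325 g.

466 g/day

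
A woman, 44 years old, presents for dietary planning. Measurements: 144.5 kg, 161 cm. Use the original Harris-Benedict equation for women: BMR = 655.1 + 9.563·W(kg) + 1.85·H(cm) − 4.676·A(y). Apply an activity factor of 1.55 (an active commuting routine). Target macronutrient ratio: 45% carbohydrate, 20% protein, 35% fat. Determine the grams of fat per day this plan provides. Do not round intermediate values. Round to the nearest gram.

Harris-Benedict: BMR = 655.1 + 9.563(144.5) + 1.85(161) − 4.676(44) = 2129.0595 kcal/day.
TEE = 2129.0595 × 1.55 = 3300.0422 kcal/day.
Fat energy = 35% × 3300.0422 = 1155.0148 kcal.
Fat = 1155.0148 ÷ 9 kcal/g = 128.335 g.

128 g/day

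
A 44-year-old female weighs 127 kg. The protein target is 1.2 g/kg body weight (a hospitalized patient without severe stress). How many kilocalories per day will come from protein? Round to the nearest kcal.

610 kcal/day

Protein = 1.2 g/kg × 127 kg = 152.4 g/day.
Protein energy = 152.4 g × 4 kcal/g = 609.6 kcal/day.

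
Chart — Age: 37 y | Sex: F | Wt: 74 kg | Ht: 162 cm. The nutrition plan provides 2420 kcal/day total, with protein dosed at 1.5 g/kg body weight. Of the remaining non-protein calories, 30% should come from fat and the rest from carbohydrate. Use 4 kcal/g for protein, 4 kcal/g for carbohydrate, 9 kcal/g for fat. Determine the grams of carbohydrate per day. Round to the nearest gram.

Protein = 1.5 × 74 = 111 g → 111 × 4 = 444 kcal.
Non-protein calories = 2420 − 444 = 1976 kcal.
Fat: 30% × 1976 = 592.8 kcal; carbohydrate: 1383.2 kcal.
Carbohydrate: 1383.2 kcal ÷ 4 kcal/g = 345.8 g.

346 g/day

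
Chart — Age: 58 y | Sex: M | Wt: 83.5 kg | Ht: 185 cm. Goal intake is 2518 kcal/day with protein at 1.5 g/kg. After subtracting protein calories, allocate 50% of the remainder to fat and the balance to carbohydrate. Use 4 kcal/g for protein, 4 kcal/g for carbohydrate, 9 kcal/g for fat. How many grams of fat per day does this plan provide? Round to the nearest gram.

Protein = 1.5 × 83.5 = 125.25 g → 125.25 × 4 = 501 kcal.
Non-protein calories = 2518 − 501 = 2017 kcal.
Fat: 50% × 2017 = 1008.5 kcal; carbohydrate: 1008.5 kcal.
Fat: 1008.5 kcal ÷ 9 kcal/g = 112.0556 g.

112 g/day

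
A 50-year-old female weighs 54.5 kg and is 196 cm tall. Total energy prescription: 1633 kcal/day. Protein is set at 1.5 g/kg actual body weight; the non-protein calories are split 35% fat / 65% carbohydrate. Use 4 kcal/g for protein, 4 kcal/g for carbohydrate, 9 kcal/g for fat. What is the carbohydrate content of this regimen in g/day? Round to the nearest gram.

Protein = 1.5 × 54.5 = 81.75 g → 81.75 × 4 = 327 kcal.
Non-protein calories = 1633 − 327 = 1306 kcal.
Fat: 35% × 1306 = 457.1 kcal; carbohydrate: 848.9 kcal.
Carbohydrate: 848.9 kcal ÷ 4 kcal/g = 212.225 g.

212 g/day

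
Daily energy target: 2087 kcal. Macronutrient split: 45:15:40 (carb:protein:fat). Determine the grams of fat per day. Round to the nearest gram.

93 g/day

Fat energy = 40% × 2087 = 834.8 kcal.
At 9 kcal/g: 834.8 ÷ 9 = 92.7556 g.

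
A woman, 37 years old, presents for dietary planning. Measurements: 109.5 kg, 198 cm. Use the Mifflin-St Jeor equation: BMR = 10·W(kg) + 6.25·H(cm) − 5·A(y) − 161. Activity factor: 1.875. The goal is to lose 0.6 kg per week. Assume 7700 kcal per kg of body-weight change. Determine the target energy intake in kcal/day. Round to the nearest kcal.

Mifflin-St Jeor (female): BMR = 10(109.5) + 6.25(198) − 5(37) − 161 = 1095 + 1237.5 − 185 − 161 = 1986.5 kcal/day.
TEE = 1986.5 × 1.875 = 3724.6875 kcal/day.
Required daily deficit = 0.6 × 7700 ÷ 7 = 660 kcal/day.
Target intake = 3724.6875 − 660 = 3064.6875 kcal/day.

3065 kcal/day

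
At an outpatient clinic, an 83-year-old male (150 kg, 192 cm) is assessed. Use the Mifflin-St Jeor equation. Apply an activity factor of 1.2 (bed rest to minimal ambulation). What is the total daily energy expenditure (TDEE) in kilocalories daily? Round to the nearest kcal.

Mifflin-St Jeor (male): BMR = 10(150) + 6.25(192) − 5(83) + 5 = 1500 + 1200 − 415 + 5 = 2290 kcal/day.
TEE = BMR × activity factor = 2290 × 1.2 = 2748 kcal/day.

2748 kilocalories daily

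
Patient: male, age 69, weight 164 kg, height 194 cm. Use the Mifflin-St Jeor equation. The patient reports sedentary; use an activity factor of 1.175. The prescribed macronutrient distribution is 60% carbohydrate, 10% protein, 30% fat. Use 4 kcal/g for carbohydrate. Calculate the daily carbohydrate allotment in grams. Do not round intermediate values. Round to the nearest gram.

Mifflin-St Jeor (male): BMR = 10(164) + 6.25(194) − 5(69) + 5 = 1640 + 1212.5 − 345 + 5 = 2512.5 kcal/day.
TEE = 2512.5 × 1.175 = 2952.1875 kcal/day.
Carbohydrate energy = 60% × 2952.1875 = 1771.3125 kcal.
Carbohydrate = 1771.3125 ÷ 4 kcal/g = 442.8281 g.

443 g/day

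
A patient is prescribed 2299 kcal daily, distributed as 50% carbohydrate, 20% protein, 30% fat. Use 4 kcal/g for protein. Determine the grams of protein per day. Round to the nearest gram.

Protein energy = 20% × 2299 = 459.8 kcal.
At 4 kcal/g: 459.8 ÷ 4 = 114.95 g.

115 g/day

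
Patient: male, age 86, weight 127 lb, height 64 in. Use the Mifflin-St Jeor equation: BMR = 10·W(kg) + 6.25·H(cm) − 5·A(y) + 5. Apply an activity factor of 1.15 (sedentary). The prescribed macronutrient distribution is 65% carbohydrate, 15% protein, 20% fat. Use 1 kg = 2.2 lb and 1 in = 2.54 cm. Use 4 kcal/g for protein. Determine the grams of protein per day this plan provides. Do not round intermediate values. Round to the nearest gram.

50 g/day

Convert to metric: weight = 127 ÷ 2.2 = 57.7273 kg; height = 64 × 2.54 = 162.56 cm.
Mifflin-St Jeor (male): BMR = 10(57.7273) + 6.25(162.56) − 5(86) + 5 = 577.2727 + 1016 − 430 + 5 = 1168.2727 kcal/day.
TEE = 1168.2727 × 1.15 = 1343.5136 kcal/day.
Protein energy = 15% × 1343.5136 = 201.527 kcal.
Protein = 201.527 ÷ 4 kcal/g = 50.3818 g.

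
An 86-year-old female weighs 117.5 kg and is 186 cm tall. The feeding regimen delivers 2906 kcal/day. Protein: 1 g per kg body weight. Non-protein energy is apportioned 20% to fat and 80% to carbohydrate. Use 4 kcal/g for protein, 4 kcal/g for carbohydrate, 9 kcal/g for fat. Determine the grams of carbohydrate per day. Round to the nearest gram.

Protein = 1 × 117.5 = 117.5 g → 117.5 × 4 = 470 kcal.
Non-protein calories = 2906 − 470 = 2436 kcal.
Fat: 20% × 2436 = 487.2 kcal; carbohydrate: 1948.8 kcal.
Carbohydrate: 1948.8 kcal ÷ 4 kcal/g = 487.2 g.

487 g/day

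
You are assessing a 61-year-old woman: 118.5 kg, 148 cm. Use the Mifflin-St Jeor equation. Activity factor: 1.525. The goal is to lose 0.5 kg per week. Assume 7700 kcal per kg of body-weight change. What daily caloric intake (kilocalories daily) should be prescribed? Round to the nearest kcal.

Mifflin-St Jeor (female): BMR = 10(118.5) + 6.25(148) − 5(61) − 161 = 1185 + 925 − 305 − 161 = 1644 kcal/day.
TEE = 1644 × 1.525 = 2507.1 kcal/day.
Required daily deficit = 0.5 × 7700 ÷ 7 = 550 kcal/day.
Target intake = 2507.1 − 550 = 1957.1 kcal/day.

1957 kilocalories daily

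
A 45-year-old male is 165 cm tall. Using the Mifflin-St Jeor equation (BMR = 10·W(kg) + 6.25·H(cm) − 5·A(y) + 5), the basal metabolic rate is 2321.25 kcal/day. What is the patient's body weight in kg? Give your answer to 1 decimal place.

2321.25 = 10·W + 6.25(165) − 5(45) + 5
10·W = 2321.25 − 811.25 = 1510, so W = 151 kg.

151.0 kg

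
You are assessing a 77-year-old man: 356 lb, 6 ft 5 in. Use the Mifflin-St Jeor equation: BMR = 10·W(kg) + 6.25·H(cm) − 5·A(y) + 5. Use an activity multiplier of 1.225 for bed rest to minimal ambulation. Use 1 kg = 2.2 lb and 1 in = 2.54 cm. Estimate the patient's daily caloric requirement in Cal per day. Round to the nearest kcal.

3014 Cal per day

Convert to metric: weight = 356 ÷ 2.2 = 161.8182 kg; height = (6×12 + 5) × 2.54 = 77 × 2.54 = 195.58 cm.
Mifflin-St Jeor (male): BMR = 10(161.8182) + 6.25(195.58) − 5(77) + 5 = 1618.1818 + 1222.375 − 385 + 5 = 2460.5568 kcal/day.
TEE = BMR × activity factor = 2460.5568 × 1.225 = 3014.1821 kcal/day.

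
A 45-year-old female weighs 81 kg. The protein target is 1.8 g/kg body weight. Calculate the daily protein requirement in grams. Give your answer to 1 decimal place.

145.8 g/day

Protein = 1.8 g/kg × 81 kg = 145.8 g/day.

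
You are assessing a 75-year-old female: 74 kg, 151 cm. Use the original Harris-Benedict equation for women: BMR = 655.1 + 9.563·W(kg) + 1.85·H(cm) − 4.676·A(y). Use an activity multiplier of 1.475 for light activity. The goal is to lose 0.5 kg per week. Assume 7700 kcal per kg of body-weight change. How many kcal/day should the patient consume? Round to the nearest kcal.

Harris-Benedict: BMR = 655.1 + 9.563(74) + 1.85(151) − 4.676(75) = 1291.412 kcal/day.
TEE = 1291.412 × 1.475 = 1904.8327 kcal/day.
Required daily deficit = 0.5 × 7700 ÷ 7 = 550 kcal/day.
Target intake = 1904.8327 − 550 = 1354.8327 kcal/day.

1355 kcal/day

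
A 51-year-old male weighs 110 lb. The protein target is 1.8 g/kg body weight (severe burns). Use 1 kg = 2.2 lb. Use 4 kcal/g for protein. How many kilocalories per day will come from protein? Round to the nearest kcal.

Weight in kg = 110 ÷ 2.2 = 50 kg.
Protein = 1.8 g/kg × 50 kg = 90 g/day.
Protein energy = 90 g × 4 kcal/g = 360 kcal/day.

360 kcal/day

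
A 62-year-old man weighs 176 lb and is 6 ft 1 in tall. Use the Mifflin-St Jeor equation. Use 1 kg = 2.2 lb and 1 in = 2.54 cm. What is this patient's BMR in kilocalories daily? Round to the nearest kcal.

1654 kilocalories daily

Convert to metric: weight = 176 ÷ 2.2 = 80 kg; height = (6×12 + 1) × 2.54 = 73 × 2.54 = 185.42 cm.
Mifflin-St Jeor (male): BMR = 10(80) + 6.25(185.42) − 5(62) + 5 = 800 + 1158.875 − 310 + 5 = 1653.875 kcal/day.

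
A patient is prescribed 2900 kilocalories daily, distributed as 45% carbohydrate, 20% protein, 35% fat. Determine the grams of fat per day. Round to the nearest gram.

113 g/day

Fat energy = 35% × 2900 = 1015 kcal.
At 9 kcal/g: 1015 ÷ 9 = 112.7778 g.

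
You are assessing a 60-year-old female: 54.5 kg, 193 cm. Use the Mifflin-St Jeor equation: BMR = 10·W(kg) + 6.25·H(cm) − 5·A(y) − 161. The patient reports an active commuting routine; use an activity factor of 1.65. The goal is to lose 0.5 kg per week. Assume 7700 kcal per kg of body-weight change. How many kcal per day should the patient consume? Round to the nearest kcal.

1579 kcal per day

Mifflin-St Jeor (female): BMR = 10(54.5) + 6.25(193) − 5(60) − 161 = 545 + 1206.25 − 300 − 161 = 1290.25 kcal/day.
TEE = 1290.25 × 1.65 = 2128.9125 kcal/day.
Required daily deficit = 0.5 × 7700 ÷ 7 = 550 kcal/day.
Target intake = 2128.9125 − 550 = 1578.9125 kcal/day.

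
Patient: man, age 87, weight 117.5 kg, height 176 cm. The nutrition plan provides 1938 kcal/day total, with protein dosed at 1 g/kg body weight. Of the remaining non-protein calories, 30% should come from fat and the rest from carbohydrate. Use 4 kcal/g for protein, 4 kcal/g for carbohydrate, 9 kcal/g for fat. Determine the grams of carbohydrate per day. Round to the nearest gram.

257 g/day

Protein = 1 × 117.5 = 117.5 g → 117.5 × 4 = 470 kcal.
Non-protein calories = 1938 − 470 = 1468 kcal.
Fat: 30% × 1468 = 440.4 kcal; carbohydrate: 1027.6 kcal.
Carbohydrate: 1027.6 kcal ÷ 4 kcal/g = 256.9 g.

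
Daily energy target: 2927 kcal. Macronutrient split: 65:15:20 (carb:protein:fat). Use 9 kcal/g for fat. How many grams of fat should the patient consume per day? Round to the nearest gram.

Fat energy = 20% × 2927 = 585.4 kcal.
At 9 kcal/g: 585.4 ÷ 9 = 65.0444 g.

65 g/day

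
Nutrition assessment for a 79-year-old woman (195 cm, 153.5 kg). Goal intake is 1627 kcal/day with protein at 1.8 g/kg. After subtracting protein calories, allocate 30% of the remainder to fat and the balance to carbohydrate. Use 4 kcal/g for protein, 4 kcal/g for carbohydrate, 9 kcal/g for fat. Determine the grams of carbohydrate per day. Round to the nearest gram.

Protein = 1.8 × 153.5 = 276.3 g → 276.3 × 4 = 1105.2 kcal.
Non-protein calories = 1627 − 1105.2 = 521.8 kcal.
Fat: 30% × 521.8 = 156.54 kcal; carbohydrate: 365.26 kcal.
Carbohydrate: 365.26 kcal ÷ 4 kcal/g = 91.315 g.

91 g/day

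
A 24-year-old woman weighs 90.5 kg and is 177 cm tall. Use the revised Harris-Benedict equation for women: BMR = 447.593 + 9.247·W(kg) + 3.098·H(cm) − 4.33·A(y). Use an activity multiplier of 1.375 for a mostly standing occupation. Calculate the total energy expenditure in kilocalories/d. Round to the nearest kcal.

2377 kilocalories/d

Harris-Benedict: BMR = 447.593 + 9.247(90.5) + 3.098(177) − 4.33(24) = 1728.8725 kcal/day.
TEE = BMR × activity factor = 1728.8725 × 1.375 = 2377.1997 kcal/day.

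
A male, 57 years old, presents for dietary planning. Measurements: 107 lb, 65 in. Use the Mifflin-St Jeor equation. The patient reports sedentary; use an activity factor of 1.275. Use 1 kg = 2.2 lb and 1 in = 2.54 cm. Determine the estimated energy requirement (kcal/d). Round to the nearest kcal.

1579 kcal/d

Convert to metric: weight = 107 ÷ 2.2 = 48.6364 kg; height = 65 × 2.54 = 165.1 cm.
Mifflin-St Jeor (male): BMR = 10(48.6364) + 6.25(165.1) − 5(57) + 5 = 486.3636 + 1031.875 − 285 + 5 = 1238.2386 kcal/day.
TEE = BMR × activity factor = 1238.2386 × 1.275 = 1578.7543 kcal/day.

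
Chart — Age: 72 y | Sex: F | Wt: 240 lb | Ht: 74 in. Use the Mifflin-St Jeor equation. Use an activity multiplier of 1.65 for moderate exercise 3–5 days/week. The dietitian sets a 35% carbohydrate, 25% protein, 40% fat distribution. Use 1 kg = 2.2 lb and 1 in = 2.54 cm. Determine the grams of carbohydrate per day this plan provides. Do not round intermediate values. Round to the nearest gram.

252 g/day

Convert to metric: weight = 240 ÷ 2.2 = 109.0909 kg; height = 74 × 2.54 = 187.96 cm.
Mifflin-St Jeor (female): BMR = 10(109.0909) + 6.25(187.96) − 5(72) − 161 = 1090.9091 + 1174.75 − 360 − 161 = 1744.6591 kcal/day.
TEE = 1744.6591 × 1.65 = 2878.6875 kcal/day.
Carbohydrate energy = 35% × 2878.6875 = 1007.5406 kcal.
Carbohydrate = 1007.5406 ÷ 4 kcal/g = 251.8852 g.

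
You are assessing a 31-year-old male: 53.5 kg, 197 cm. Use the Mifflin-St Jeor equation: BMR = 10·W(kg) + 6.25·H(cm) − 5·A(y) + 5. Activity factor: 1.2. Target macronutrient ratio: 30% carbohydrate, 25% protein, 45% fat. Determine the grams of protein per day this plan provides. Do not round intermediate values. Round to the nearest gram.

121 g/day

Mifflin-St Jeor (male): BMR = 10(53.5) + 6.25(197) − 5(31) + 5 = 535 + 1231.25 − 155 + 5 = 1616.25 kcal/day.
TEE = 1616.25 × 1.2 = 1939.5 kcal/day.
Protein energy = 25% × 1939.5 = 484.875 kcal.
Protein = 484.875 ÷ 4 kcal/g = 121.2188 g.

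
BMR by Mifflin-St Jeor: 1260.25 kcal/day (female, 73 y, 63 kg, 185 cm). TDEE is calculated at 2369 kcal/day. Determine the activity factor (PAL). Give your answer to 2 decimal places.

1.88

Activity factor = TEE ÷ BMR = 2369 ÷ 1260.25 = 1.88.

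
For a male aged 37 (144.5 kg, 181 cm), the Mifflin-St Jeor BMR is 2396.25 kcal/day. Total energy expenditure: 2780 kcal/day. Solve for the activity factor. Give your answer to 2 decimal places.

1.16

Activity factor = TEE ÷ BMR = 2780 ÷ 2396.25 = 1.16.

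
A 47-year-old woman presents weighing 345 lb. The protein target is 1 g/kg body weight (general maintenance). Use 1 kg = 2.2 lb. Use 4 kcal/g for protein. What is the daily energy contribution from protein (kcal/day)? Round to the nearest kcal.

Weight in kg = 345 ÷ 2.2 = 156.8182 kg.
Protein = 1 g/kg × 156.8182 kg = 156.8182 g/day.
Protein energy = 156.8182 g × 4 kcal/g = 627.2727 kcal/day.

627 kcal/day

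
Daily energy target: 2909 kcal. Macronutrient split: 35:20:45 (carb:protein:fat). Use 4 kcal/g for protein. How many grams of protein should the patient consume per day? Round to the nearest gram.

145 g/day

Protein energy = 20% × 2909 = 581.8 kcal.
At 4 kcal/g: 581.8 ÷ 4 = 145.45 g.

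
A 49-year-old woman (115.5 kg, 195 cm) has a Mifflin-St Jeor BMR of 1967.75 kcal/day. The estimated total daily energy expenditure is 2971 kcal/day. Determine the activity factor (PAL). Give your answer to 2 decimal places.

Activity factor = TEE ÷ BMR = 2971 ÷ 1967.75 = 1.51.

1.51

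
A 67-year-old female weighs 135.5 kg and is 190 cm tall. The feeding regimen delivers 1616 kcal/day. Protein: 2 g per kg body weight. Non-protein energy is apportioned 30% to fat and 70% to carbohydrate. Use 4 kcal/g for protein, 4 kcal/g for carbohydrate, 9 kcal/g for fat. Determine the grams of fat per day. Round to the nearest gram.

Protein = 2 × 135.5 = 271 g → 271 × 4 = 1084 kcal.
Non-protein calories = 1616 − 1084 = 532 kcal.
Fat: 30% × 532 = 159.6 kcal; carbohydrate: 372.4 kcal.
Fat: 159.6 kcal ÷ 9 kcal/g = 17.7333 g.

18 g/day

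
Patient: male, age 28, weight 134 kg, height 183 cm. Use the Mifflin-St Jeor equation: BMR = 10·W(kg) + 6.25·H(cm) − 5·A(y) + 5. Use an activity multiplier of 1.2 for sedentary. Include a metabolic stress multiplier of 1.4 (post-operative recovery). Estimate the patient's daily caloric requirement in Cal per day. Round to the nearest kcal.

3946 Cal per day

Mifflin-St Jeor (male): BMR = 10(134) + 6.25(183) − 5(28) + 5 = 1340 + 1143.75 − 140 + 5 = 2348.75 kcal/day.
TEE = BMR × activity factor = 2348.75 × 1.2 = 2818.5 kcal/day.
Apply stress factor: 2818.5 × 1.4 = 3945.9 kcal/day.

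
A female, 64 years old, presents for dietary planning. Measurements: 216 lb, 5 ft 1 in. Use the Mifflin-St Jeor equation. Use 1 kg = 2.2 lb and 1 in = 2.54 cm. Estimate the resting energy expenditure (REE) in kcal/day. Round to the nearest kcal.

1469 kcal/day

Convert to metric: weight = 216 ÷ 2.2 = 98.1818 kg; height = (5×12 + 1) × 2.54 = 61 × 2.54 = 154.94 cm.
Mifflin-St Jeor (female): BMR = 10(98.1818) + 6.25(154.94) − 5(64) − 161 = 981.8182 + 968.375 − 320 − 161 = 1469.1932 kcal/day.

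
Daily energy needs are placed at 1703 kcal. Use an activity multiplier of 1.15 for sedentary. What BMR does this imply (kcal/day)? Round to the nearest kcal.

1481 kcal/day

BMR = TEE ÷ activity factor = 1703 ÷ 1.15 = 1480.8696 kcal/day.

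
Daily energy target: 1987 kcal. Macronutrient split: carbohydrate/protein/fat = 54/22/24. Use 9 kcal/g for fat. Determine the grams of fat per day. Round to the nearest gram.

Fat energy = 24% × 1987 = 476.88 kcal.
At 9 kcal/g: 476.88 ÷ 9 = 52.9867 g.

53 g/day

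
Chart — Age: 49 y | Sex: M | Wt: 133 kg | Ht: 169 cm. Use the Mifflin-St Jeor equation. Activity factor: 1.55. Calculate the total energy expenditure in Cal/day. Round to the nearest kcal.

3327 Cal/day

Mifflin-St Jeor (male): BMR = 10(133) + 6.25(169) − 5(49) + 5 = 1330 + 1056.25 − 245 + 5 = 2146.25 kcal/day.
TEE = BMR × activity factor = 2146.25 × 1.55 = 3326.6875 kcal/day.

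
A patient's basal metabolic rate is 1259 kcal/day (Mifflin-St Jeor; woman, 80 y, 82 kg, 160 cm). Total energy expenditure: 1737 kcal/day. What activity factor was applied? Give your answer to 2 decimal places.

Activity factor = TEE ÷ BMR = 1737 ÷ 1259 = 1.38.

1.38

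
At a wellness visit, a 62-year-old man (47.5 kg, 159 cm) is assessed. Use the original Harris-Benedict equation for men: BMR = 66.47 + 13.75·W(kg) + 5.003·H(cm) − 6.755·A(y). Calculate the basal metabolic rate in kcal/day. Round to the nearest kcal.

1096 kcal/day

Harris-Benedict: BMR = 66.47 + 13.75(47.5) + 5.003(159) − 6.755(62) = 1096.262 kcal/day.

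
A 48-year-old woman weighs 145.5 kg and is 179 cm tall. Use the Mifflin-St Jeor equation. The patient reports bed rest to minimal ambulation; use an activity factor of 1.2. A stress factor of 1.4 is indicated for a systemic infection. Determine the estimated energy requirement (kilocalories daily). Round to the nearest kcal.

Mifflin-St Jeor (female): BMR = 10(145.5) + 6.25(179) − 5(48) − 161 = 1455 + 1118.75 − 240 − 161 = 2172.75 kcal/day.
TEE = BMR × activity factor = 2172.75 × 1.2 = 2607.3 kcal/day.
Apply stress factor: 2607.3 × 1.4 = 3650.22 kcal/day.

3650 kilocalories daily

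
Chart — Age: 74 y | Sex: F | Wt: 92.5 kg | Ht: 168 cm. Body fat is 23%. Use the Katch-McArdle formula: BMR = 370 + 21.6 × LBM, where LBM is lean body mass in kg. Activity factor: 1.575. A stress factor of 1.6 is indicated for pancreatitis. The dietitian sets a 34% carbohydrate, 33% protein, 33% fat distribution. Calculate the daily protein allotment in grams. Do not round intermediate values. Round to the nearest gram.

LBM = 92.5 × (1 − 0.23) = 71.225 kg. Katch-McArdle: BMR = 370 + 21.6 × 71.225 = 1908.46 kcal/day.
TEE = 1908.46 × 1.575 = 3005.8245 kcal/day.
With stress factor 1.6: 3005.8245 × 1.6 = 4809.3192 kcal/day.
Protein energy = 33% × 4809.3192 = 1587.0753 kcal.
Protein = 1587.0753 ÷ 4 kcal/g = 396.7688 g.

397 g/day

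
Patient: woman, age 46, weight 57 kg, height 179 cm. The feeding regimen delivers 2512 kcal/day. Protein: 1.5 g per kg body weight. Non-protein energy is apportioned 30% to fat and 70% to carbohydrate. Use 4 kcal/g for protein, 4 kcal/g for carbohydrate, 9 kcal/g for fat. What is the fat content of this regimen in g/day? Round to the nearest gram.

72 g/day

Protein = 1.5 × 57 = 85.5 g → 85.5 × 4 = 342 kcal.
Non-protein calories = 2512 − 342 = 2170 kcal.
Fat: 30% × 2170 = 651 kcal; carbohydrate: 1519 kcal.
Fat: 651 kcal ÷ 9 kcal/g = 72.3333 g.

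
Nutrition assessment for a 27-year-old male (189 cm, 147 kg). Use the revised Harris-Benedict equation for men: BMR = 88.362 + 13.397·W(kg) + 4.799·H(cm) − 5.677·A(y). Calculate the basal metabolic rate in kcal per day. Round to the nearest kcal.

2811 kcal per day

Harris-Benedict: BMR = 88.362 + 13.397(147) + 4.799(189) − 5.677(27) = 2811.453 kcal/day.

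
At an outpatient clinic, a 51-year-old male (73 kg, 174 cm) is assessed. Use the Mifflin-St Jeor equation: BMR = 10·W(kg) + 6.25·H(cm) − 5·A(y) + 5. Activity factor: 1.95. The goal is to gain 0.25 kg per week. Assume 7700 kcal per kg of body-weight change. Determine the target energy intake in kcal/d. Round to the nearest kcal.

Mifflin-St Jeor (male): BMR = 10(73) + 6.25(174) − 5(51) + 5 = 730 + 1087.5 − 255 + 5 = 1567.5 kcal/day.
TEE = 1567.5 × 1.95 = 3056.625 kcal/day.
Required daily surplus = 0.25 × 7700 ÷ 7 = 275 kcal/day.
Target intake = 3056.625 + 275 = 3331.625 kcal/day.

3332 kcal/d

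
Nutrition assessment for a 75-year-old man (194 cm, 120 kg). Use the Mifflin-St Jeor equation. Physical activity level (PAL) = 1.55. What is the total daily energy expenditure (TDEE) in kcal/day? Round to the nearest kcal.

3166 kcal/day

Mifflin-St Jeor (male): BMR = 10(120) + 6.25(194) − 5(75) + 5 = 1200 + 1212.5 − 375 + 5 = 2042.5 kcal/day.
TEE = BMR × activity factor = 2042.5 × 1.55 = 3165.875 kcal/day.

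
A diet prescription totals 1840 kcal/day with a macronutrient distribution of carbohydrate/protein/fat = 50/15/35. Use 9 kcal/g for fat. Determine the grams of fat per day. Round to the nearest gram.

Fat energy = 35% × 1840 = 644 kcal.
At 9 kcal/g: 644 ÷ 9 = 71.5556 g.

72 g/day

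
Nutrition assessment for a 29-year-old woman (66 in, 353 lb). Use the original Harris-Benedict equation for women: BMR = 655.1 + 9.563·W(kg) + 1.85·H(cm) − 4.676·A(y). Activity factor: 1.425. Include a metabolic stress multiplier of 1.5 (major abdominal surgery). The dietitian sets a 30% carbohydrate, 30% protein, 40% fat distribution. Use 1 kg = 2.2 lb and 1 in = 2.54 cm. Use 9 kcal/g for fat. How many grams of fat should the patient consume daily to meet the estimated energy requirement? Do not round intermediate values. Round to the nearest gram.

Convert to metric: weight = 353 ÷ 2.2 = 160.4545 kg; height = 66 × 2.54 = 167.64 cm.
Harris-Benedict: BMR = 655.1 + 9.563(160.4545) + 1.85(167.64) − 4.676(29) = 2364.0568 kcal/day.
TEE = 2364.0568 × 1.425 = 3368.781 kcal/day.
With stress factor 1.5: 3368.781 × 1.5 = 5053.1714 kcal/day.
Fat energy = 40% × 5053.1714 = 2021.2686 kcal.
Fat = 2021.2686 ÷ 9 kcal/g = 224.5854 g.

225 g/day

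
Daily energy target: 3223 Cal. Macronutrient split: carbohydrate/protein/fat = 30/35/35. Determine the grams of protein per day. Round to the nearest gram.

Protein energy = 35% × 3223 = 1128.05 kcal.
At 4 kcal/g: 1128.05 ÷ 4 = 282.0125 g.

282 g/day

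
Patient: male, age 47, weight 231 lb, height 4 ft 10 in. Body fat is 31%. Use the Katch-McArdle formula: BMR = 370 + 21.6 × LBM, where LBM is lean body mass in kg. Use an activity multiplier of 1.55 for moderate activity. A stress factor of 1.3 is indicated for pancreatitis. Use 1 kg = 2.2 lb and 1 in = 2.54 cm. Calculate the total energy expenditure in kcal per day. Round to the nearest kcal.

3899 kcal per day

Convert to metric: weight = 231 ÷ 2.2 = 105 kg; height = (4×12 + 10) × 2.54 = 58 × 2.54 = 147.32 cm.
LBM = 105 × (1 − 0.31) = 72.45 kg. Katch-McArdle: BMR = 370 + 21.6 × 72.45 = 1934.92 kcal/day.
TEE = BMR × activity factor = 1934.92 × 1.55 = 2999.126 kcal/day.
Apply stress factor: 2999.126 × 1.3 = 3898.8638 kcal/day.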